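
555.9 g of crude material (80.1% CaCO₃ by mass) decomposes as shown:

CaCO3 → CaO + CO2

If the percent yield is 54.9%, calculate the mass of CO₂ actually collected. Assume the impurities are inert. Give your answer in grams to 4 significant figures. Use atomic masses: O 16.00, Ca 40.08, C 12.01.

Pure CaCO3 available = 555.9 g × 0.801 = 445.28 g.
M(CaCO3) = 40.08 + 12.01 + 3(16.00) = 100.09 g/mol.
M(CO2) = 12.01 + 2(16.00) = 44.01 g/mol.
n(CaCO3) = 445.28 g / 100.09 g/mol = 4.4488 mol.
From the equation the CaCO3:CO2 mole ratio is 1:1, so n(CO2) = 4.4488 × 1/1 = 4.4488 mol.
Mass of CO2 = 4.4488 mol × 44.01 g/mol = 195.79 g.
Actual mass collected = 195.79 g × 0.549 = 107.49 g.

107.5 g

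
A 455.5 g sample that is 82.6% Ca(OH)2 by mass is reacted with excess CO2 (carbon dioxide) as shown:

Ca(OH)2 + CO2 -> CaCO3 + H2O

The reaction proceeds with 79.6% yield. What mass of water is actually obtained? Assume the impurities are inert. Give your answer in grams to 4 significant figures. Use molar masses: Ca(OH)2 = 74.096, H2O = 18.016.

Pure Ca(OH)2 available = 455.5 g × 0.826 = 376.24 g.
n(Ca(OH)2) = 376.24 g / 74.096 g/mol = 5.0778 mol.
From the equation the Ca(OH)2:H2O mole ratio is 1:1, so n(H2O) = 5.0778 × 1/1 = 5.0778 mol.
Mass of H2O = 5.0778 mol × 18.016 g/mol = 91.481 g.
Actual mass collected = 91.481 g × 0.796 = 72.819 g.

72.82 g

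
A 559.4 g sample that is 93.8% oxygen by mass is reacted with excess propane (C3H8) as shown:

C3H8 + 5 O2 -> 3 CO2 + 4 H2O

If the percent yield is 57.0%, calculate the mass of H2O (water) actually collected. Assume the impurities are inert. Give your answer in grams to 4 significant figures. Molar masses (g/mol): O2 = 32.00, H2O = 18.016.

134.7 g

Pure O2 available = 559.4 g × 0.938 = 524.72 g.
n(O2) = 524.72 g / 32.00 g/mol = 16.397 mol.
From the equation the O2:H2O mole ratio is 5:4, so n(H2O) = 16.397 × 4/5 = 13.118 mol.
Mass of H2O = 13.118 mol × 18.016 g/mol = 236.33 g.
Actual mass collected = 236.33 g × 0.570 = 134.71 g.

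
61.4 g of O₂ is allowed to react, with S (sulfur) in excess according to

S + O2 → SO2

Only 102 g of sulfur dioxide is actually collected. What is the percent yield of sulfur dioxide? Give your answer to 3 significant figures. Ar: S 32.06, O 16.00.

83.0 %

M(O2) = 2(16.00) = 32.00 g/mol.
M(SO2) = 32.06 + 2(16.00) = 64.06 g/mol.
n(O2) = 61.40 g / 32.00 g/mol = 1.919 mol.
From the equation the O2:SO2 mole ratio is 1:1, so n(SO2) = 1.919 × 1/1 = 1.919 mol.
Mass of SO2 = 1.919 mol × 64.06 g/mol = 122.9 g.
This is the theoretical yield. Percent yield = 102 g / 122.9 g × 100% = 82.98%.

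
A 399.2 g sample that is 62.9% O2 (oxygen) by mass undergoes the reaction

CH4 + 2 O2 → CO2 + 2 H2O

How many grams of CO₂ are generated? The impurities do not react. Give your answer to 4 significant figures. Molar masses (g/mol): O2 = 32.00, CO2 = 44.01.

Mass of pure O2 = 399.2 g × 0.629 = 251.10 g.
n(O2) = 251.10 g / 32.00 g/mol = 7.8468 mol.
From the equation the O2:CO2 mole ratio is 2:1, so n(CO2) = 7.8468 × 1/2 = 3.9234 mol.
Mass of CO2 = 3.9234 mol × 44.01 g/mol = 172.67 g.

172.7 g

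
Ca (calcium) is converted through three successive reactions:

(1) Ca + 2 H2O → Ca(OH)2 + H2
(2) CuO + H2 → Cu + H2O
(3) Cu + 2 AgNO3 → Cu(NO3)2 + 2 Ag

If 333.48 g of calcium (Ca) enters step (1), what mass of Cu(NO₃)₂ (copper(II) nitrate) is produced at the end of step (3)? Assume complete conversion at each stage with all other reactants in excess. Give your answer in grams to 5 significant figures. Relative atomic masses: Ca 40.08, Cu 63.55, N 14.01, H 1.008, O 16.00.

1560.6 g

M(Ca) = 40.08 g/mol.
M(Cu(NO3)2) = 63.55 + 2(14.01) + 6(16.00) = 187.57 g/mol.
n(Ca) = 333.48 / 40.08 = 8.32036 mol.
Reaction (1): Ca→H2 ratio 1:1 ⇒ n(H2) = 8.32036 mol.
Reaction (2): H2→Cu ratio 1:1 ⇒ n(Cu) = 8.32036 mol.
Reaction (3): Cu→Cu(NO3)2 ratio 1:1 ⇒ n(Cu(NO3)2) = 8.32036 mol.
Mass of Cu(NO3)2 = 8.32036 × 187.57 = 1560.65 g.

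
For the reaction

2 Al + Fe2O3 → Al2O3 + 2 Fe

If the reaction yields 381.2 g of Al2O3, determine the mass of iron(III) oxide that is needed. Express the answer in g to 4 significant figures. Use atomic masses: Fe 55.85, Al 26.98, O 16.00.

M(Al2O3) = 2(26.98) + 3(16.00) = 101.96 g/mol.
M(Fe2O3) = 2(55.85) + 3(16.00) = 159.70 g/mol.
n(Al2O3) = 381.20 g / 101.96 g/mol = 3.7387 mol.
From the equation the Al2O3:Fe2O3 mole ratio is 1:1, so n(Fe2O3) = 3.7387 × 1/1 = 3.7387 mol.
Mass of Fe2O3 = 3.7387 mol × 159.70 g/mol = 597.07 g.

597.1 g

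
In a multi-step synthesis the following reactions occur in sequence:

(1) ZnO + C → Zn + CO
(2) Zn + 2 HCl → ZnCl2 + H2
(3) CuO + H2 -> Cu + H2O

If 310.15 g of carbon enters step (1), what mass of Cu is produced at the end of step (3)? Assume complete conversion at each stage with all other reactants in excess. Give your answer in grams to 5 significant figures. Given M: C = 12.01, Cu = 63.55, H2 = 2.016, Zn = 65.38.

1641.1 g

n(C) = 310.15 / 12.01 = 25.8243 mol.
Reaction (1): C→Zn ratio 1:1 ⇒ n(Zn) = 25.8243 mol.
Reaction (2): Zn→H2 ratio 1:1 ⇒ n(H2) = 25.8243 mol.
Reaction (3): H2→Cu ratio 1:1 ⇒ n(Cu) = 25.8243 mol.
Mass of Cu = 25.8243 × 63.55 = 1641.14 g.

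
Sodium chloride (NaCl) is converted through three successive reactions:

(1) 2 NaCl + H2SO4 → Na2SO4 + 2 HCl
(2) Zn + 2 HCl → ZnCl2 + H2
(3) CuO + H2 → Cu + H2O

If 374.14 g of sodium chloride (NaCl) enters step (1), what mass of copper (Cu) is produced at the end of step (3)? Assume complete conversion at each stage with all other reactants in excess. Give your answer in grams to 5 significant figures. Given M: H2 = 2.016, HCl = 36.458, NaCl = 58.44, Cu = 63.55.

203.43 g

n(NaCl) = 374.14 / 58.44 = 6.40212 mol.
Reaction (1): NaCl→HCl ratio 2:2 ⇒ n(HCl) = 6.40212 mol.
Reaction (2): HCl→H2 ratio 2:1 ⇒ n(H2) = 3.20106 mol.
Reaction (3): H2→Cu ratio 1:1 ⇒ n(Cu) = 3.20106 mol.
Mass of Cu = 3.20106 × 63.55 = 203.427 g.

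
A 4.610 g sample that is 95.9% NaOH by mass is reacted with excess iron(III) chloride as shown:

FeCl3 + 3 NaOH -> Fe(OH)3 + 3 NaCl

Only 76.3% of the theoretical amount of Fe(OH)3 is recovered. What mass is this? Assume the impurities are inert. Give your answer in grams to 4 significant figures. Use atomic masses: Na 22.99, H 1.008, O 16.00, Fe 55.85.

Pure NaOH available = 4.610 g × 0.959 = 4.4210 g.
M(NaOH) = 22.99 + 16.00 + 1.008 = 39.998 g/mol.
M(Fe(OH)3) = 55.85 + 3(16.00) + 3(1.008) = 106.874 g/mol.
n(NaOH) = 4.4210 g / 39.998 g/mol = 0.11053 mol.
From the equation the NaOH:Fe(OH)3 mole ratio is 3:1, so n(Fe(OH)3) = 0.11053 × 1/3 = 0.036843 mol.
Mass of Fe(OH)3 = 0.036843 mol × 106.874 g/mol = 3.9376 g.
Actual mass collected = 3.9376 g × 0.763 = 3.0044 g.

3.004 g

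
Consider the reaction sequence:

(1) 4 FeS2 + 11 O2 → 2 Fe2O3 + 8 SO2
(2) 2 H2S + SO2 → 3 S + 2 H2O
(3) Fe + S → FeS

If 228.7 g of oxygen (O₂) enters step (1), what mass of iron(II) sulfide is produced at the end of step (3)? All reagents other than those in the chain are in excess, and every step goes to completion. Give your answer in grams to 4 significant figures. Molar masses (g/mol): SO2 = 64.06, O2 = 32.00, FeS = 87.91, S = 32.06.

n(O2) = 228.7 / 32.00 = 7.1469 mol.
Reaction (1): O2→SO2 ratio 11:8 ⇒ n(SO2) = 5.1977 mol.
Reaction (2): SO2→S ratio 1:3 ⇒ n(S) = 15.593 mol.
Reaction (3): S→FeS ratio 1:1 ⇒ n(FeS) = 15.593 mol.
Mass of FeS = 15.593 × 87.91 = 1370.8 g.

1371 g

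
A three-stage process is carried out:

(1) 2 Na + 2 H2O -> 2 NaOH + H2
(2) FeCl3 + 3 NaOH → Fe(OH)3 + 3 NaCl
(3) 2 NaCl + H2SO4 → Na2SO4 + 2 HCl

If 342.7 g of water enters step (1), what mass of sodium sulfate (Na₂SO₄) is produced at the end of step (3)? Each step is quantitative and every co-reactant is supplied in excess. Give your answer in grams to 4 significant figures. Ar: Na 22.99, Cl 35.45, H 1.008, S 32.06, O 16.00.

M(H2O) = 2(1.008) + 16.00 = 18.016 g/mol.
M(Na2SO4) = 2(22.99) + 32.06 + 4(16.00) = 142.04 g/mol.
n(H2O) = 342.7 / 18.016 = 19.022 mol.
Reaction (1): H2O→NaOH ratio 2:2 ⇒ n(NaOH) = 19.022 mol.
Reaction (2): NaOH→NaCl ratio 3:3 ⇒ n(NaCl) = 19.022 mol.
Reaction (3): NaCl→Na2SO4 ratio 2:1 ⇒ n(Na2SO4) = 9.5110 mol.
Mass of Na2SO4 = 9.5110 × 142.04 = 1350.9 g.

1351 g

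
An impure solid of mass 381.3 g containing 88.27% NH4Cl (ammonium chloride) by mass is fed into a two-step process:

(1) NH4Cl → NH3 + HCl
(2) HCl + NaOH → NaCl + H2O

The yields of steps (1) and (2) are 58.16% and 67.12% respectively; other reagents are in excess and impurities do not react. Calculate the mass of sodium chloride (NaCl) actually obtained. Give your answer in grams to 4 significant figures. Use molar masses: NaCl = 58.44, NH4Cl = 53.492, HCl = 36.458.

143.5 g

Pure NH4Cl = 381.3 × 0.8827 = 336.57 g.
n(NH4Cl) = 336.57 / 53.492 = 6.2920 mol.
Step 1 (NH4Cl:HCl = 1:1): theoretical n(HCl) = 6.2920 mol; at 58.16% yield, n(HCl) = 3.6594 mol.
Step 2 (HCl:NaCl = 1:1): theoretical n(NaCl) = 3.6594 mol, so theoretical mass = 3.6594 × 58.44 = 213.86 g.
At 67.12% yield, actual mass of NaCl = 213.86 × 0.6712 = 143.54 g.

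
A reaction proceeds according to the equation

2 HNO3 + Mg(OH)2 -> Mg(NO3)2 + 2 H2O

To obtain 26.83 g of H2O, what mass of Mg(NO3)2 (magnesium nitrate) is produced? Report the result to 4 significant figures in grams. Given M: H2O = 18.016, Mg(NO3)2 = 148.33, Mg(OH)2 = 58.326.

n(H2O) = 26.830 g / 18.016 g/mol = 1.4892 mol.
From the equation the H2O:Mg(NO3)2 mole ratio is 2:1, so n(Mg(NO3)2) = 1.4892 × 1/2 = 0.74462 mol.
Mass of Mg(NO3)2 = 0.74462 mol × 148.33 g/mol = 110.45 g.

110.4 g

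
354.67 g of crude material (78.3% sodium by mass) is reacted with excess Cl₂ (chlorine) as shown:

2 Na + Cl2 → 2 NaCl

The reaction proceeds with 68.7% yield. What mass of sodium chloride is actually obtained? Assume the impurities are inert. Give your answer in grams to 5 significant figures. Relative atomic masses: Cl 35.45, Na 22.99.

484.97 g

Pure Na available = 354.67 g × 0.783 = 277.707 g.
M(Na) = 22.99 g/mol.
M(NaCl) = 22.99 + 35.45 = 58.44 g/mol.
n(Na) = 277.707 g / 22.99 g/mol = 12.0795 mol.
From the equation the Na:NaCl mole ratio is 2:2, so n(NaCl) = 12.0795 × 2/2 = 12.0795 mol.
Mass of NaCl = 12.0795 mol × 58.44 g/mol = 705.923 g.
Actual mass collected = 705.923 g × 0.687 = 484.969 g.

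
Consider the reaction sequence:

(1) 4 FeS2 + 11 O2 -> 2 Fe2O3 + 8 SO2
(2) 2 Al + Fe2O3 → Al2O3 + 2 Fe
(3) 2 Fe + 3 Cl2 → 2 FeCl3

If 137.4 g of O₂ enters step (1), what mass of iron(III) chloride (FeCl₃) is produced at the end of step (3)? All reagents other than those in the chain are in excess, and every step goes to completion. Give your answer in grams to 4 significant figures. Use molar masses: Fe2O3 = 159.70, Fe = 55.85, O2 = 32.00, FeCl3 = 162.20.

n(O2) = 137.4 / 32.00 = 4.2938 mol.
Reaction (1): O2→Fe2O3 ratio 11:2 ⇒ n(Fe2O3) = 0.78068 mol.
Reaction (2): Fe2O3→Fe ratio 1:2 ⇒ n(Fe) = 1.5614 mol.
Reaction (3): Fe→FeCl3 ratio 2:2 ⇒ n(FeCl3) = 1.5614 mol.
Mass of FeCl3 = 1.5614 × 162.20 = 253.25 g.

253.3 g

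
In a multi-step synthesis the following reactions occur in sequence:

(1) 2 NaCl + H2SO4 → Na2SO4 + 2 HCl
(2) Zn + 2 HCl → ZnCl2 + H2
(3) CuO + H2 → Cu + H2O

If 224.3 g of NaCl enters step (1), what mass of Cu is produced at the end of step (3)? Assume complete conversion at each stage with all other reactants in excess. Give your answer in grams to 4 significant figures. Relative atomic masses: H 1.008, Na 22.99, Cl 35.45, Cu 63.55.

M(NaCl) = 22.99 + 35.45 = 58.44 g/mol.
M(Cu) = 63.55 g/mol.
n(NaCl) = 224.3 / 58.44 = 3.8381 mol.
Reaction (1): NaCl→HCl ratio 2:2 ⇒ n(HCl) = 3.8381 mol.
Reaction (2): HCl→H2 ratio 2:1 ⇒ n(H2) = 1.9191 mol.
Reaction (3): H2→Cu ratio 1:1 ⇒ n(Cu) = 1.9191 mol.
Mass of Cu = 1.9191 × 63.55 = 121.96 g.

122.0 g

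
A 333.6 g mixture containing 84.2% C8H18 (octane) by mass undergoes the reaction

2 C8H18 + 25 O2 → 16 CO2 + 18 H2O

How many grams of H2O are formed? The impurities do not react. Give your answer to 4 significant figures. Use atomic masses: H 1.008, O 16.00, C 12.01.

Mass of pure C8H18 = 333.6 g × 0.842 = 280.89 g.
M(C8H18) = 8(12.01) + 18(1.008) = 114.224 g/mol.
M(H2O) = 2(1.008) + 16.00 = 18.016 g/mol.
n(C8H18) = 280.89 g / 114.224 g/mol = 2.4591 mol.
From the equation the C8H18:H2O mole ratio is 2:18, so n(H2O) = 2.4591 × 18/2 = 22.132 mol.
Mass of H2O = 22.132 mol × 18.016 g/mol = 398.73 g.

398.7 g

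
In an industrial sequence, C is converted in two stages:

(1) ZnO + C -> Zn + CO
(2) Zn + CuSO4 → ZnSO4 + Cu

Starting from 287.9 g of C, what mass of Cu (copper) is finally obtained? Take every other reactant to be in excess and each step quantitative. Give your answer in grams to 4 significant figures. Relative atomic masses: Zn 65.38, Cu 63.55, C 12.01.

M(C) = 12.01 g/mol.
M(Cu) = 63.55 g/mol.
n(C) = 287.90 / 12.01 = 23.972 mol.
Step 1 gives a 1:1 ratio of C to Zn, so n(Zn) = 23.972 mol.
In step 2 the Zn:Cu ratio is 1:1, so n(Cu) = 23.972 mol.
Mass of Cu = 23.972 × 63.55 = 1523.4 g.

1523 g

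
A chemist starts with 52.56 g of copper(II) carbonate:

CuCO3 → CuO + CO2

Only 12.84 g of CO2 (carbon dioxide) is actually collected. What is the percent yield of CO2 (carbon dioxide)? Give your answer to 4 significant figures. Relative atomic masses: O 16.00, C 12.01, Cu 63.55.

68.59 %

M(CuCO3) = 63.55 + 12.01 + 3(16.00) = 123.56 g/mol.
M(CO2) = 12.01 + 2(16.00) = 44.01 g/mol.
n(CuCO3) = 52.560 g / 123.56 g/mol = 0.42538 mol.
From the equation the CuCO3:CO2 mole ratio is 1:1, so n(CO2) = 0.42538 × 1/1 = 0.42538 mol.
Mass of CO2 = 0.42538 mol × 44.01 g/mol = 18.721 g.
This is the theoretical yield. Percent yield = 12.84 g / 18.721 g × 100% = 68.586%.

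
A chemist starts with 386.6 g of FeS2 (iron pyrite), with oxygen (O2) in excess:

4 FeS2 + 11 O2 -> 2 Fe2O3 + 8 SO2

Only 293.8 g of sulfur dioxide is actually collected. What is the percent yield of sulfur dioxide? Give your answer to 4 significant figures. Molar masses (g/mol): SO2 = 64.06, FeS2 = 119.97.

71.16 %

n(FeS2) = 386.60 g / 119.97 g/mol = 3.2225 mol.
From the equation the FeS2:SO2 mole ratio is 4:8, so n(SO2) = 3.2225 × 8/4 = 6.4449 mol.
Mass of SO2 = 6.4449 mol × 64.06 g/mol = 412.86 g.
This is the theoretical yield. Percent yield = 293.8 g / 412.86 g × 100% = 71.162%.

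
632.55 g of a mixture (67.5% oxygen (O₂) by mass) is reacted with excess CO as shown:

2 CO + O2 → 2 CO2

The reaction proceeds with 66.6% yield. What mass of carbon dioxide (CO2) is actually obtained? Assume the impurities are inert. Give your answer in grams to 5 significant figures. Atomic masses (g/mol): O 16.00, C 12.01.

Pure O2 available = 632.55 g × 0.675 = 426.971 g.
M(O2) = 2(16.00) = 32.00 g/mol.
M(CO2) = 12.01 + 2(16.00) = 44.01 g/mol.
n(O2) = 426.971 g / 32.00 g/mol = 13.3429 mol.
From the equation the O2:CO2 mole ratio is 1:2, so n(CO2) = 13.3429 × 2/1 = 26.6857 mol.
Mass of CO2 = 26.6857 mol × 44.01 g/mol = 1174.44 g.
Actual mass collected = 1174.44 g × 0.666 = 782.176 g.

782.18 g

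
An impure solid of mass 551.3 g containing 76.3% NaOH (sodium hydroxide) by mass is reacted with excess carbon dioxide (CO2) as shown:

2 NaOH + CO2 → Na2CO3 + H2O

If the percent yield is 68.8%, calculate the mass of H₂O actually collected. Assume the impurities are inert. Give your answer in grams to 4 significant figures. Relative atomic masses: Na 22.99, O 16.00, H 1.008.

65.18 g

Pure NaOH available = 551.3 g × 0.763 = 420.64 g.
M(NaOH) = 22.99 + 16.00 + 1.008 = 39.998 g/mol.
M(H2O) = 2(1.008) + 16.00 = 18.016 g/mol.
n(NaOH) = 420.64 g / 39.998 g/mol = 10.517 mol.
From the equation the NaOH:H2O mole ratio is 2:1, so n(H2O) = 10.517 × 1/2 = 5.2583 mol.
Mass of H2O = 5.2583 mol × 18.016 g/mol = 94.733 g.
Actual mass collected = 94.733 g × 0.688 = 65.177 g.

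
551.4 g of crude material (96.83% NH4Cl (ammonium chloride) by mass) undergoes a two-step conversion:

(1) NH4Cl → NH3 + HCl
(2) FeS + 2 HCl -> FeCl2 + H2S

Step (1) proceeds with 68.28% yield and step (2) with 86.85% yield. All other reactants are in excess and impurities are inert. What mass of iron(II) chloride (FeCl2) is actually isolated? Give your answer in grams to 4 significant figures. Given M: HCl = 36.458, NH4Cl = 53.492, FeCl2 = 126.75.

375.1 g

Pure NH4Cl = 551.4 × 0.9683 = 533.92 g.
n(NH4Cl) = 533.92 / 53.492 = 9.9813 mol.
Step 1 (NH4Cl:HCl = 1:1): theoretical n(HCl) = 9.9813 mol; at 68.28% yield, n(HCl) = 6.8152 mol.
Step 2 (HCl:FeCl2 = 2:1): theoretical n(FeCl2) = 3.4076 mol, so theoretical mass = 3.4076 × 126.75 = 431.92 g.
At 86.85% yield, actual mass of FeCl2 = 431.92 × 0.8685 = 375.12 g.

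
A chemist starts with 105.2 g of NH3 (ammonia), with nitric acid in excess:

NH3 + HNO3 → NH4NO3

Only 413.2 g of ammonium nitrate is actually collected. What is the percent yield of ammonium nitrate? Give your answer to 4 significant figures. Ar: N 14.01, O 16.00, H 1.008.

83.58 %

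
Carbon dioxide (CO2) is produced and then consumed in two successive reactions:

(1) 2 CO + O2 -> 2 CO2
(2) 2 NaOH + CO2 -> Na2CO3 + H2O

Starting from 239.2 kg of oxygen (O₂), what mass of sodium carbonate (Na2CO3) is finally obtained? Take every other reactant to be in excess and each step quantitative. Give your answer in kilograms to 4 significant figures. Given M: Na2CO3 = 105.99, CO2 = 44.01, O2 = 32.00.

239.2 kg = 239200 g.
n(O2) = 239200 / 32.00 = 7475.0 mol.
Step 1 gives a 1:2 ratio of O2 to CO2, so n(CO2) = 14950 mol.
In step 2 the CO2:Na2CO3 ratio is 1:1, so n(Na2CO3) = 14950 mol.
Mass of Na2CO3 = 14950 × 105.99 = 1.5846 × 10^6 g = 1585 kg.

1585 kg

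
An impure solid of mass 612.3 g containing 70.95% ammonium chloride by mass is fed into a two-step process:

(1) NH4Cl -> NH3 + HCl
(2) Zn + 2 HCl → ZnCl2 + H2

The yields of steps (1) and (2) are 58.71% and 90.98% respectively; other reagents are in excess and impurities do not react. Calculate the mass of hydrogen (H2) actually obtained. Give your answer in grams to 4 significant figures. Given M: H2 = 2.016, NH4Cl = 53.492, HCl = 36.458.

4.373 g

Pure NH4Cl = 612.3 × 0.7095 = 434.43 g.
n(NH4Cl) = 434.43 / 53.492 = 8.1213 mol.
Step 1 (NH4Cl:HCl = 1:1): theoretical n(HCl) = 8.1213 mol; at 58.71% yield, n(HCl) = 4.7680 mol.
Step 2 (HCl:H2 = 2:1): theoretical n(H2) = 2.3840 mol, so theoretical mass = 2.3840 × 2.016 = 4.8062 g.
At 90.98% yield, actual mass of H2 = 4.8062 × 0.9098 = 4.3727 g.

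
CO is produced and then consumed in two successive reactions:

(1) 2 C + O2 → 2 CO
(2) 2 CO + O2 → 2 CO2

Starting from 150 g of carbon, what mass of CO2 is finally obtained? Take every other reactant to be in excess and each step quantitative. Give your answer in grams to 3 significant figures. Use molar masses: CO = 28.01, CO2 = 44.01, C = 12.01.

550 g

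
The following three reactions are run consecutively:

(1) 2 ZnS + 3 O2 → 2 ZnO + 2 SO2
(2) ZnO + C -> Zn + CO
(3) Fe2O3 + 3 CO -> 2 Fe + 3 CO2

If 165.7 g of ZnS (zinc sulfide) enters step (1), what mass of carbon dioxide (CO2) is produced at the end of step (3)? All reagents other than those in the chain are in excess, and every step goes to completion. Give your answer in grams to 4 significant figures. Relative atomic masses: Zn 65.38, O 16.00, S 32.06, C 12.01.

M(ZnS) = 65.38 + 32.06 = 97.44 g/mol.
M(CO2) = 12.01 + 2(16.00) = 44.01 g/mol.
n(ZnS) = 165.7 / 97.44 = 1.7005 mol.
Reaction (1): ZnS→ZnO ratio 2:2 ⇒ n(ZnO) = 1.7005 mol.
Reaction (2): ZnO→CO ratio 1:1 ⇒ n(CO) = 1.7005 mol.
Reaction (3): CO→CO2 ratio 3:3 ⇒ n(CO2) = 1.7005 mol.
Mass of CO2 = 1.7005 × 44.01 = 74.840 g.

74.84 g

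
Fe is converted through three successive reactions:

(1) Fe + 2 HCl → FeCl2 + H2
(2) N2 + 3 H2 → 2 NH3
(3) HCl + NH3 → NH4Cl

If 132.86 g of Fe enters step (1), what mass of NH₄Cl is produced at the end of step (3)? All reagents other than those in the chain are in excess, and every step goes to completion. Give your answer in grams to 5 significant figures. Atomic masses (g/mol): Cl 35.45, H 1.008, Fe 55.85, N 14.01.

M(Fe) = 55.85 g/mol.
M(NH4Cl) = 14.01 + 4(1.008) + 35.45 = 53.492 g/mol.
n(Fe) = 132.86 / 55.85 = 2.37887 mol.
Reaction (1): Fe→H2 ratio 1:1 ⇒ n(H2) = 2.37887 mol.
Reaction (2): H2→NH3 ratio 3:2 ⇒ n(NH3) = 1.58591 mol.
Reaction (3): NH3→NH4Cl ratio 1:1 ⇒ n(NH4Cl) = 1.58591 mol.
Mass of NH4Cl = 1.58591 × 53.492 = 84.8337 g.

84.834 g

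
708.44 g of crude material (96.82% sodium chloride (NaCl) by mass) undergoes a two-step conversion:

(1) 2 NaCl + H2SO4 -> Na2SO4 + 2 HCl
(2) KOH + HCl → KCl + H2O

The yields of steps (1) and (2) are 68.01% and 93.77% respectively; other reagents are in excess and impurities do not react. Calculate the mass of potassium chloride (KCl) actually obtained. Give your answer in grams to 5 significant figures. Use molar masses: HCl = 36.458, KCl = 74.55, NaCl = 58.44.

Pure NaCl = 708.44 × 0.9682 = 685.912 g.
n(NaCl) = 685.912 / 58.44 = 11.7370 mol.
Step 1 (NaCl:HCl = 2:2): theoretical n(HCl) = 11.7370 mol; at 68.01% yield, n(HCl) = 7.98235 mol.
Step 2 (HCl:KCl = 1:1): theoretical n(KCl) = 7.98235 mol, so theoretical mass = 7.98235 × 74.55 = 595.084 g.
At 93.77% yield, actual mass of KCl = 595.084 × 0.9377 = 558.010 g.

558.01 g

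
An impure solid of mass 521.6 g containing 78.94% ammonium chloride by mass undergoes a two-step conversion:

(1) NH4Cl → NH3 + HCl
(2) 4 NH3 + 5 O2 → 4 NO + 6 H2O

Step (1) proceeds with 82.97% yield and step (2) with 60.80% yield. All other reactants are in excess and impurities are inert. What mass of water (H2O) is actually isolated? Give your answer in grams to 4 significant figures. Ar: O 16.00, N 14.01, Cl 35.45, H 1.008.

Pure NH4Cl = 521.6 × 0.7894 = 411.75 g.
M(NH4Cl) = 14.01 + 4(1.008) + 35.45 = 53.492 g/mol.
M(H2O) = 2(1.008) + 16.00 = 18.016 g/mol.
n(NH4Cl) = 411.75 / 53.492 = 7.6974 mol.
Step 1 (NH4Cl:NH3 = 1:1): theoretical n(NH3) = 7.6974 mol; at 82.97% yield, n(NH3) = 6.3866 mol.
Step 2 (NH3:H2O = 4:6): theoretical n(H2O) = 9.5798 mol, so theoretical mass = 9.5798 × 18.016 = 172.59 g.
At 60.80% yield, actual mass of H2O = 172.59 × 0.6080 = 104.93 g.

104.9 g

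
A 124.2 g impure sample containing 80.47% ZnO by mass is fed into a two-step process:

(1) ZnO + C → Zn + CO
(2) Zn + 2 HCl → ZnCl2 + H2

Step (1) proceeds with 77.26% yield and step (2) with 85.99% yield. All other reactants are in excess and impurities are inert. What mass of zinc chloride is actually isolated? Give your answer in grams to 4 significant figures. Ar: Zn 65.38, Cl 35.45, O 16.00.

Pure ZnO = 124.2 × 0.8047 = 99.944 g.
M(ZnO) = 65.38 + 16.00 = 81.38 g/mol.
M(ZnCl2) = 65.38 + 2(35.45) = 136.28 g/mol.
n(ZnO) = 99.944 / 81.38 = 1.2281 mol.
Step 1 (ZnO:Zn = 1:1): theoretical n(Zn) = 1.2281 mol; at 77.26% yield, n(Zn) = 0.94884 mol.
Step 2 (Zn:ZnCl2 = 1:1): theoretical n(ZnCl2) = 0.94884 mol, so theoretical mass = 0.94884 × 136.28 = 129.31 g.
At 85.99% yield, actual mass of ZnCl2 = 129.31 × 0.8599 = 111.19 g.

111.2 g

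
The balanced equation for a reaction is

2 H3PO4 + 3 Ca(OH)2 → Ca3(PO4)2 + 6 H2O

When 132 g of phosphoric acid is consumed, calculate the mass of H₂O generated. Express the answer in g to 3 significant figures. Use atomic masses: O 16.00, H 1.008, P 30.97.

72.8 g

M(H3PO4) = 3(1.008) + 30.97 + 4(16.00) = 97.994 g/mol.
M(H2O) = 2(1.008) + 16.00 = 18.016 g/mol.
n(H3PO4) = 132.0 g / 97.994 g/mol = 1.347 mol.
From the equation the H3PO4:H2O mole ratio is 2:6, so n(H2O) = 1.347 × 6/2 = 4.041 mol.
Mass of H2O = 4.041 mol × 18.016 g/mol = 72.80 g.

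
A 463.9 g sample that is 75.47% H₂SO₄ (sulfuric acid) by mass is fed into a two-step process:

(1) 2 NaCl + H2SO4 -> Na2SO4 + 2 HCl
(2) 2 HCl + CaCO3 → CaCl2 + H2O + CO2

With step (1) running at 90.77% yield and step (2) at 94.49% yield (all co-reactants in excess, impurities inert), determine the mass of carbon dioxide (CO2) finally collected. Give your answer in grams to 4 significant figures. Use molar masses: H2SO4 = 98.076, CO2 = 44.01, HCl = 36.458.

134.7 g

Pure H2SO4 = 463.9 × 0.7547 = 350.11 g.
n(H2SO4) = 350.11 / 98.076 = 3.5697 mol.
Step 1 (H2SO4:HCl = 1:2): theoretical n(HCl) = 7.1395 mol; at 90.77% yield, n(HCl) = 6.4805 mol.
Step 2 (HCl:CO2 = 2:1): theoretical n(CO2) = 3.2402 mol, so theoretical mass = 3.2402 × 44.01 = 142.60 g.
At 94.49% yield, actual mass of CO2 = 142.60 × 0.9449 = 134.75 g.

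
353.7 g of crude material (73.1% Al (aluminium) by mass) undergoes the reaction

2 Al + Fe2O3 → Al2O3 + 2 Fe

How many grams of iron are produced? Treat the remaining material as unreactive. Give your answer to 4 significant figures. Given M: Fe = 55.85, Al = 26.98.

Mass of pure Al = 353.7 g × 0.731 = 258.55 g.
n(Al) = 258.55 g / 26.98 g/mol = 9.5832 mol.
From the equation the Al:Fe mole ratio is 2:2, so n(Fe) = 9.5832 × 2/2 = 9.5832 mol.
Mass of Fe = 9.5832 mol × 55.85 g/mol = 535.22 g.

535.2 g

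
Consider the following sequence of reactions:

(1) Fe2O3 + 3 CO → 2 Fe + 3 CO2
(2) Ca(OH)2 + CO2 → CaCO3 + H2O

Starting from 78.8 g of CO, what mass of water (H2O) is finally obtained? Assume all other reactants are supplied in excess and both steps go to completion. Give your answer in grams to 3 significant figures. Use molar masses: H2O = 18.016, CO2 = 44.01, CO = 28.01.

n(CO) = 78.80 / 28.01 = 2.813 mol.
Step 1 gives a 3:3 ratio of CO to CO2, so n(CO2) = 2.813 mol.
In step 2 the CO2:H2O ratio is 1:1, so n(H2O) = 2.813 mol.
Mass of H2O = 2.813 × 18.016 = 50.68 g.

50.7 g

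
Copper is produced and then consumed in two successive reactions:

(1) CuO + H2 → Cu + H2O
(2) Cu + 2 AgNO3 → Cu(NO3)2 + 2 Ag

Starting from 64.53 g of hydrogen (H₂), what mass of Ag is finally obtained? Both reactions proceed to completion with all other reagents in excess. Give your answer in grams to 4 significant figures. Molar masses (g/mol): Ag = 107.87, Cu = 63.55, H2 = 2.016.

6906 g

n(H2) = 64.530 / 2.016 = 32.009 mol.
Step 1 gives a 1:1 ratio of H2 to Cu, so n(Cu) = 32.009 mol.
In step 2 the Cu:Ag ratio is 1:2, so n(Ag) = 64.018 mol.
Mass of Ag = 64.018 × 107.87 = 6905.6 g.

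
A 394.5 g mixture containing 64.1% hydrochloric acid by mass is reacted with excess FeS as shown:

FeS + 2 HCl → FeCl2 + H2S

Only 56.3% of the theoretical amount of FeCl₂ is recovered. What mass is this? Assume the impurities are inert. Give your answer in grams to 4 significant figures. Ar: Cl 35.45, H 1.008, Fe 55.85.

Pure HCl available = 394.5 g × 0.641 = 252.87 g.
M(HCl) = 1.008 + 35.45 = 36.458 g/mol.
M(FeCl2) = 55.85 + 2(35.45) = 126.75 g/mol.
n(HCl) = 252.87 g / 36.458 g/mol = 6.9360 mol.
From the equation the HCl:FeCl2 mole ratio is 2:1, so n(FeCl2) = 6.9360 × 1/2 = 3.4680 mol.
Mass of FeCl2 = 3.4680 mol × 126.75 g/mol = 439.57 g.
Actual mass collected = 439.57 g × 0.563 = 247.48 g.

247.5 g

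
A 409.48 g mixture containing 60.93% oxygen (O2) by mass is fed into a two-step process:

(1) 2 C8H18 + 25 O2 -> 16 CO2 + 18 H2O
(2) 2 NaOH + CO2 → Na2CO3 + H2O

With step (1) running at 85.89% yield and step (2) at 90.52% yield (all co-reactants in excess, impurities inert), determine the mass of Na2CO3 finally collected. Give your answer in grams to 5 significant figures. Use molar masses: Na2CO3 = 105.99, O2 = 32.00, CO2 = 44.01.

411.19 g

Pure O2 = 409.48 × 0.6093 = 249.496 g.
n(O2) = 249.496 / 32.00 = 7.79676 mol.
Step 1 (O2:CO2 = 25:16): theoretical n(CO2) = 4.98992 mol; at 85.89% yield, n(CO2) = 4.28585 mol.
Step 2 (CO2:Na2CO3 = 1:1): theoretical n(Na2CO3) = 4.28585 mol, so theoretical mass = 4.28585 × 105.99 = 454.257 g.
At 90.52% yield, actual mass of Na2CO3 = 454.257 × 0.9052 = 411.193 g.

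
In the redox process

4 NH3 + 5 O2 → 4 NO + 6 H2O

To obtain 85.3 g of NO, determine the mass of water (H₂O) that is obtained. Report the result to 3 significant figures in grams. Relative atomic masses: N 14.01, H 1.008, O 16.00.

76.8 g

M(NO) = 14.01 + 16.00 = 30.01 g/mol.
M(H2O) = 2(1.008) + 16.00 = 18.016 g/mol.
n(NO) = 85.30 g / 30.01 g/mol = 2.842 mol.
From the equation the NO:H2O mole ratio is 4:6, so n(H2O) = 2.842 × 6/4 = 4.264 mol.
Mass of H2O = 4.264 mol × 18.016 g/mol = 76.81 g.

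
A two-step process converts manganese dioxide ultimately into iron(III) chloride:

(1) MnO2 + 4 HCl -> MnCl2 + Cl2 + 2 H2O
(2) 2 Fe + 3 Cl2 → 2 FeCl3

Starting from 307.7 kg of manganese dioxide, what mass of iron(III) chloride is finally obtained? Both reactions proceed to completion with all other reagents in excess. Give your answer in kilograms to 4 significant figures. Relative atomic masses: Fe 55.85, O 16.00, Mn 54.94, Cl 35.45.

382.7 kg

M(MnO2) = 54.94 + 2(16.00) = 86.94 g/mol.
M(FeCl3) = 55.85 + 3(35.45) = 162.20 g/mol.
307.7 kg = 307700 g.
n(MnO2) = 307700 / 86.94 = 3539.2 mol.
Step 1 gives a 1:1 ratio of MnO2 to Cl2, so n(Cl2) = 3539.2 mol.
In step 2 the Cl2:FeCl3 ratio is 3:2, so n(FeCl3) = 2359.5 mol.
Mass of FeCl3 = 2359.5 × 162.20 = 382710 g = 382.7 kg.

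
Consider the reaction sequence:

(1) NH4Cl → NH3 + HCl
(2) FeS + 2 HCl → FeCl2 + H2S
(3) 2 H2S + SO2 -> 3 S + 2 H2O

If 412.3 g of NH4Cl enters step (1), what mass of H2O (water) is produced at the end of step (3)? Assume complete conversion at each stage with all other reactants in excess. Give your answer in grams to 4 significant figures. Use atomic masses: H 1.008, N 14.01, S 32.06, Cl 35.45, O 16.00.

M(NH4Cl) = 14.01 + 4(1.008) + 35.45 = 53.492 g/mol.
M(H2O) = 2(1.008) + 16.00 = 18.016 g/mol.
n(NH4Cl) = 412.3 / 53.492 = 7.7077 mol.
Reaction (1): NH4Cl→HCl ratio 1:1 ⇒ n(HCl) = 7.7077 mol.
Reaction (2): HCl→H2S ratio 2:1 ⇒ n(H2S) = 3.8538 mol.
Reaction (3): H2S→H2O ratio 2:2 ⇒ n(H2O) = 3.8538 mol.
Mass of H2O = 3.8538 × 18.016 = 69.431 g.

69.43 g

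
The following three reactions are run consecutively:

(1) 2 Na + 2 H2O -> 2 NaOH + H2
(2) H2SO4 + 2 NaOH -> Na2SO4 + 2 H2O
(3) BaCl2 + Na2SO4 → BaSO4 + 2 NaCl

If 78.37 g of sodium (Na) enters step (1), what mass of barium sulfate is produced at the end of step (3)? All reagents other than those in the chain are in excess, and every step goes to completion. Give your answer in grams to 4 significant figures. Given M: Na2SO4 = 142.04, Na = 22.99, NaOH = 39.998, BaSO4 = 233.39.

397.8 g

n(Na) = 78.37 / 22.99 = 3.4089 mol.
Reaction (1): Na→NaOH ratio 2:2 ⇒ n(NaOH) = 3.4089 mol.
Reaction (2): NaOH→Na2SO4 ratio 2:1 ⇒ n(Na2SO4) = 1.7044 mol.
Reaction (3): Na2SO4→BaSO4 ratio 1:1 ⇒ n(BaSO4) = 1.7044 mol.
Mass of BaSO4 = 1.7044 × 233.39 = 397.80 g.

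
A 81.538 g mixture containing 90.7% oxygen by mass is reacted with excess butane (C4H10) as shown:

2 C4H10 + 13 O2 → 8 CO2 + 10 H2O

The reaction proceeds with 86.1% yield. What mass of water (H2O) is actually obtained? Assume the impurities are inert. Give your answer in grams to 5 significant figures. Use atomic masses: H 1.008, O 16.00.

27.576 g

Pure O2 available = 81.538 g × 0.907 = 73.9550 g.
M(O2) = 2(16.00) = 32.00 g/mol.
M(H2O) = 2(1.008) + 16.00 = 18.016 g/mol.
n(O2) = 73.9550 g / 32.00 g/mol = 2.31109 mol.
From the equation the O2:H2O mole ratio is 13:10, so n(H2O) = 2.31109 × 10/13 = 1.77776 mol.
Mass of H2O = 1.77776 mol × 18.016 g/mol = 32.0282 g.
Actual mass collected = 32.0282 g × 0.861 = 27.5763 g.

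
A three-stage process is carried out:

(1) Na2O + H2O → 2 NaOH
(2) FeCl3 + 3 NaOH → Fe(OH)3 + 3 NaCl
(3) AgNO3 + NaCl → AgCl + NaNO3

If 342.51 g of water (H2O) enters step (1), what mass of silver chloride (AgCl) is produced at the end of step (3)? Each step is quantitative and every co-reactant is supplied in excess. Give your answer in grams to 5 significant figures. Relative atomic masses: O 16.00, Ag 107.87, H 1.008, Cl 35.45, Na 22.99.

M(H2O) = 2(1.008) + 16.00 = 18.016 g/mol.
M(AgCl) = 107.87 + 35.45 = 143.32 g/mol.
n(H2O) = 342.51 / 18.016 = 19.0114 mol.
Reaction (1): H2O→NaOH ratio 1:2 ⇒ n(NaOH) = 38.0229 mol.
Reaction (2): NaOH→NaCl ratio 3:3 ⇒ n(NaCl) = 38.0229 mol.
Reaction (3): NaCl→AgCl ratio 1:1 ⇒ n(AgCl) = 38.0229 mol.
Mass of AgCl = 38.0229 × 143.32 = 5449.44 g.

5449.4 g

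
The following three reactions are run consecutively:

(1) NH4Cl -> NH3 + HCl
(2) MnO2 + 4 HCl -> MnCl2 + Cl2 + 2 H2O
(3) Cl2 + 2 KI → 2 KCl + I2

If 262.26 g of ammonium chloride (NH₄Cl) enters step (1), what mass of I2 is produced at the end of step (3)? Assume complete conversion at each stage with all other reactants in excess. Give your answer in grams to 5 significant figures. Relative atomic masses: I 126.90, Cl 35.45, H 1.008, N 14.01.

M(NH4Cl) = 14.01 + 4(1.008) + 35.45 = 53.492 g/mol.
M(I2) = 2(126.90) = 253.80 g/mol.
n(NH4Cl) = 262.26 / 53.492 = 4.90279 mol.
Reaction (1): NH4Cl→HCl ratio 1:1 ⇒ n(HCl) = 4.90279 mol.
Reaction (2): HCl→Cl2 ratio 4:1 ⇒ n(Cl2) = 1.22570 mol.
Reaction (3): Cl2→I2 ratio 1:1 ⇒ n(I2) = 1.22570 mol.
Mass of I2 = 1.22570 × 253.80 = 311.082 g.

311.08 g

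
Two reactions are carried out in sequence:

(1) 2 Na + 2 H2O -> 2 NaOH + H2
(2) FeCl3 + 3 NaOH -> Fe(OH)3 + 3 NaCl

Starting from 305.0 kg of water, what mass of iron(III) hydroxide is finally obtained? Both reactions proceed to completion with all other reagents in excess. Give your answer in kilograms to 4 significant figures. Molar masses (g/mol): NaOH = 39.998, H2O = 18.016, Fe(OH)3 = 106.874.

603.1 kg

305.0 kg = 305000 g.
n(H2O) = 305000 / 18.016 = 16929 mol.
Step 1 gives a 2:2 ratio of H2O to NaOH, so n(NaOH) = 16929 mol.
In step 2 the NaOH:Fe(OH)3 ratio is 3:1, so n(Fe(OH)3) = 5643.1 mol.
Mass of Fe(OH)3 = 5643.1 × 106.874 = 603100 g = 603.1 kg.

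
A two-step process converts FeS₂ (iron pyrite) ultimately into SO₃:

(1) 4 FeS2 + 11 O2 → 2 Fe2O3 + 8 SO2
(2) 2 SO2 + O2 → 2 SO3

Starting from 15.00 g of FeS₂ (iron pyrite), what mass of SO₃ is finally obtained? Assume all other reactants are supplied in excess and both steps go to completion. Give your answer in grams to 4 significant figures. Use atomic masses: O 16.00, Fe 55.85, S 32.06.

M(FeS2) = 55.85 + 2(32.06) = 119.97 g/mol.
M(SO3) = 32.06 + 3(16.00) = 80.06 g/mol.
n(FeS2) = 15.000 / 119.97 = 0.12503 mol.
Step 1 gives a 4:8 ratio of FeS2 to SO2, so n(SO2) = 0.25006 mol.
In step 2 the SO2:SO3 ratio is 2:2, so n(SO3) = 0.25006 mol.
Mass of SO3 = 0.25006 × 80.06 = 20.020 g.

20.02 g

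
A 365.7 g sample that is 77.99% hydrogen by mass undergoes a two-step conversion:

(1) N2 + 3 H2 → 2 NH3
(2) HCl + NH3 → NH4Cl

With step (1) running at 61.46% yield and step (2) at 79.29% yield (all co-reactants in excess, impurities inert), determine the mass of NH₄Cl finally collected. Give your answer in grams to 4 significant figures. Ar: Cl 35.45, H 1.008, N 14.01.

Pure H2 = 365.7 × 0.7799 = 285.21 g.
M(H2) = 2(1.008) = 2.016 g/mol.
M(NH4Cl) = 14.01 + 4(1.008) + 35.45 = 53.492 g/mol.
n(H2) = 285.21 / 2.016 = 141.47 mol.
Step 1 (H2:NH3 = 3:2): theoretical n(NH3) = 94.315 mol; at 61.46% yield, n(NH3) = 57.966 mol.
Step 2 (NH3:NH4Cl = 1:1): theoretical n(NH4Cl) = 57.966 mol, so theoretical mass = 57.966 × 53.492 = 3100.7 g.
At 79.29% yield, actual mass of NH4Cl = 3100.7 × 0.7929 = 2458.6 g.

2459 g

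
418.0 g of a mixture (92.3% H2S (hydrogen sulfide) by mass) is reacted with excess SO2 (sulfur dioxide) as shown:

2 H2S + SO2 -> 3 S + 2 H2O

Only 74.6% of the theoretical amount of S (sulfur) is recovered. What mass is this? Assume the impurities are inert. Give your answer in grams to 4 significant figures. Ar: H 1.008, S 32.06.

406.2 g

Pure H2S available = 418.0 g × 0.923 = 385.81 g.
M(H2S) = 2(1.008) + 32.06 = 34.076 g/mol.
M(S) = 32.06 g/mol.
n(H2S) = 385.81 g / 34.076 g/mol = 11.322 mol.
From the equation the H2S:S mole ratio is 2:3, so n(S) = 11.322 × 3/2 = 16.983 mol.
Mass of S = 16.983 mol × 32.06 g/mol = 544.48 g.
Actual mass collected = 544.48 g × 0.746 = 406.18 g.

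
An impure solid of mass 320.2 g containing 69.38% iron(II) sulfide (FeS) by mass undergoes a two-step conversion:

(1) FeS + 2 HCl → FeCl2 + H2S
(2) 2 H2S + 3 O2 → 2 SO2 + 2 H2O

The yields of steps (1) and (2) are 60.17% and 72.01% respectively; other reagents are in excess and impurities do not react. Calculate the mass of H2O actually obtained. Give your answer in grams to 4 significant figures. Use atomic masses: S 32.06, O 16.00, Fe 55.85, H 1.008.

Pure FeS = 320.2 × 0.6938 = 222.15 g.
M(FeS) = 55.85 + 32.06 = 87.91 g/mol.
M(H2O) = 2(1.008) + 16.00 = 18.016 g/mol.
n(FeS) = 222.15 / 87.91 = 2.5271 mol.
Step 1 (FeS:H2S = 1:1): theoretical n(H2S) = 2.5271 mol; at 60.17% yield, n(H2S) = 1.5205 mol.
Step 2 (H2S:H2O = 2:2): theoretical n(H2O) = 1.5205 mol, so theoretical mass = 1.5205 × 18.016 = 27.394 g.
At 72.01% yield, actual mass of H2O = 27.394 × 0.7201 = 19.726 g.

19.73 g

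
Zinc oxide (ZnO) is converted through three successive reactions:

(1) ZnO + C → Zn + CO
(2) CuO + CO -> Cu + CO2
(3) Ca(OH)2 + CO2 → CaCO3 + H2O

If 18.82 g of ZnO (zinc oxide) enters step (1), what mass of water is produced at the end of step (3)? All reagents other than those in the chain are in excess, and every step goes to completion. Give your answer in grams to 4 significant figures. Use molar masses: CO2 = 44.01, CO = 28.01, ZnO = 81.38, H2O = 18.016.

n(ZnO) = 18.82 / 81.38 = 0.23126 mol.
Reaction (1): ZnO→CO ratio 1:1 ⇒ n(CO) = 0.23126 mol.
Reaction (2): CO→CO2 ratio 1:1 ⇒ n(CO2) = 0.23126 mol.
Reaction (3): CO2→H2O ratio 1:1 ⇒ n(H2O) = 0.23126 mol.
Mass of H2O = 0.23126 × 18.016 = 4.1664 g.

4.166 g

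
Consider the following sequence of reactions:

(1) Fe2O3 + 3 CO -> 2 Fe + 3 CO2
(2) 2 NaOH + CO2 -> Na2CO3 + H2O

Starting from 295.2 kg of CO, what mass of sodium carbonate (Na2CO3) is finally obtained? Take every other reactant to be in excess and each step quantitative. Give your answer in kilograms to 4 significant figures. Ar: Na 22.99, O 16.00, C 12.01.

1117 kg

M(CO) = 12.01 + 16.00 = 28.01 g/mol.
M(Na2CO3) = 2(22.99) + 12.01 + 3(16.00) = 105.99 g/mol.
295.2 kg = 295200 g.
n(CO) = 295200 / 28.01 = 10539 mol.
Step 1 gives a 3:3 ratio of CO to CO2, so n(CO2) = 10539 mol.
In step 2 the CO2:Na2CO3 ratio is 1:1, so n(Na2CO3) = 10539 mol.
Mass of Na2CO3 = 10539 × 105.99 = 1.1170 × 10^6 g = 1117 kg.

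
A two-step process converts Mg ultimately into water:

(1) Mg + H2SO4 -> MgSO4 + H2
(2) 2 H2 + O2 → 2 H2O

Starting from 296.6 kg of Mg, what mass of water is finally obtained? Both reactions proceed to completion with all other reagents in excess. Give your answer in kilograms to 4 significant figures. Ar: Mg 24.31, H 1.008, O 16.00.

M(Mg) = 24.31 g/mol.
M(H2O) = 2(1.008) + 16.00 = 18.016 g/mol.
296.6 kg = 296600 g.
n(Mg) = 296600 / 24.31 = 12201 mol.
Step 1 gives a 1:1 ratio of Mg to H2, so n(H2) = 12201 mol.
In step 2 the H2:H2O ratio is 2:2, so n(H2O) = 12201 mol.
Mass of H2O = 12201 × 18.016 = 219810 g = 219.8 kg.

219.8 kg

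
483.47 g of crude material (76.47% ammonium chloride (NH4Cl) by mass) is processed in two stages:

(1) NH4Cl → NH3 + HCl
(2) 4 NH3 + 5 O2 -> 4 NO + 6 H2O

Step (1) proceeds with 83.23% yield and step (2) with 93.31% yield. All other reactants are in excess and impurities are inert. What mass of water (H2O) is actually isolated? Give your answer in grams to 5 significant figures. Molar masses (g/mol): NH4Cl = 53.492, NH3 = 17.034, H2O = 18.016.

145.05 g

Pure NH4Cl = 483.47 × 0.7647 = 369.710 g.
n(NH4Cl) = 369.710 / 53.492 = 6.91149 mol.
Step 1 (NH4Cl:NH3 = 1:1): theoretical n(NH3) = 6.91149 mol; at 83.23% yield, n(NH3) = 5.75243 mol.
Step 2 (NH3:H2O = 4:6): theoretical n(H2O) = 8.62865 mol, so theoretical mass = 8.62865 × 18.016 = 155.454 g.
At 93.31% yield, actual mass of H2O = 155.454 × 0.9331 = 145.054 g.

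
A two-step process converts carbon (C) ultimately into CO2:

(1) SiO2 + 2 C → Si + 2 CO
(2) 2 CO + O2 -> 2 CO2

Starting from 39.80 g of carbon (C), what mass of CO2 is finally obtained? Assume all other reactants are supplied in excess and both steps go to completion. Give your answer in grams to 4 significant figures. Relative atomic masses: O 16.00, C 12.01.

M(C) = 12.01 g/mol.
M(CO2) = 12.01 + 2(16.00) = 44.01 g/mol.
n(C) = 39.800 / 12.01 = 3.3139 mol.
Step 1 gives a 2:2 ratio of C to CO, so n(CO) = 3.3139 mol.
In step 2 the CO:CO2 ratio is 2:2, so n(CO2) = 3.3139 mol.
Mass of CO2 = 3.3139 × 44.01 = 145.84 g.

145.8 g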